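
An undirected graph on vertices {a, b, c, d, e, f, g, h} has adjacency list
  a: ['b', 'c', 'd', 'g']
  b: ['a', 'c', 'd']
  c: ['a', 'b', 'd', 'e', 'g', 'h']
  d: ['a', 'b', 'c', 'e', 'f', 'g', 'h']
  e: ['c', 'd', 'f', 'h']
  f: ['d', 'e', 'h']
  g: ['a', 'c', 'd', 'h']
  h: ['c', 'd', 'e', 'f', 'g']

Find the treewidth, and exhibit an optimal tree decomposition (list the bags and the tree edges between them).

Treewidth 3.
One such decomposition:
Bags: B1 = {a, c, d, g}  B2 = {c, d, g, h}  B3 = {c, d, e, h}  B4 = {a, b, c, d}  B5 = {d, e, f, h}
Tree: B1–B2, B2–B3, B1–B4, B3–B5

Each bag holds 4 vertices, so the decomposition has width 3, which upper-bounds the treewidth. For the lower bound, the 4 vertices {c, d, g, h} are pairwise adjacent, and any tree decomposition puts a clique entirely inside one bag — forcing width ≥ 3. Therefore the treewidth is 3.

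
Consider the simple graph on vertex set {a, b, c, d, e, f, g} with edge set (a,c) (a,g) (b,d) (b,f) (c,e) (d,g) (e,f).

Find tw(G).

2

A width-2 tree decomposition is:
Bags: B1 = {a, c, g}  B2 = {c, d, g}  B3 = {b, c, d}  B4 = {b, c, f}  B5 = {c, e, f}
Tree: B1–B2, B2–B3, B3–B4, B4–B5
Each bag holds 3 vertices, so the decomposition has width 2, which upper-bounds the treewidth. The edges c–a–g–d–b–f–e–c form a cycle, so G is not a tree and its treewidth is at least 2. The upper and lower bounds meet at 2, so that is the treewidth.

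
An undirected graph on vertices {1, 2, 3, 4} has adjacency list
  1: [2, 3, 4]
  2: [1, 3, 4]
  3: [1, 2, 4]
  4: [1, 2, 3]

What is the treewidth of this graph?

3

A width-3 tree decomposition is:
Bags: B1 = {1, 2, 3, 4}
Tree: (single bag)
With just one bag of size 4, the width is 4 − 1 = 3, so tw(G) ≤ 3. On the other hand G contains the 4-clique {1, 2, 3, 4}. A clique must lie in a single bag of any decomposition, so no decomposition can have width below 3. The upper and lower bounds meet at 3, so that is the treewidth.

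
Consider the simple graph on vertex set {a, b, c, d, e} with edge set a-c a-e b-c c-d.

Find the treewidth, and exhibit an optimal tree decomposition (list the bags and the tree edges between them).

Treewidth 1.
One such decomposition:
Bags: B1 = {c, d}  B2 = {a, c}  B3 = {a, e}  B4 = {b, c}
Tree: B1–B2, B2–B3, B1–B4

Every bag has size at most 2, so the width is 2 − 1 = 1 and tw(G) ≤ 1. Since G has at least one edge (e.g. c–d), it is not an edgeless graph, so tw(G) ≥ 1. Therefore the treewidth is 1.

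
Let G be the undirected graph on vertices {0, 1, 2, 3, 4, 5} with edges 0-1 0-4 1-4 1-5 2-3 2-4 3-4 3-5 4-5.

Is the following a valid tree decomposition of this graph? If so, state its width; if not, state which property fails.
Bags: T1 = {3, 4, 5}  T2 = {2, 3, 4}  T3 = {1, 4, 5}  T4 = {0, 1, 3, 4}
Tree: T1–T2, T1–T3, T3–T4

A tree decomposition must satisfy three properties: every vertex lies in some bag; for every edge, both endpoints lie together in some bag; and for every vertex, the bags containing it form a connected subtree. Here bags containing vertex 3 are not connected in the tree, so the decomposition is invalid.

No — bags containing vertex 3 are not connected in the tree.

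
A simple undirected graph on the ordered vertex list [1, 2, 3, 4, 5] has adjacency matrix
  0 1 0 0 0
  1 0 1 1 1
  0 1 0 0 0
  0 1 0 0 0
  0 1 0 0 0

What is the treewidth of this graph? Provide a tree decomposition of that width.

Treewidth 1.
One optimal decomposition is:
Bags: B1 = {2, 5}  B2 = {2, 3}  B3 = {2, 4}  B4 = {1, 2}
Tree: B1–B2, B2–B3, B2–B4

Every bag has size at most 2, so the width is 2 − 1 = 1 and tw(G) ≤ 1. Since G has at least one edge (e.g. 5–2), it is not an edgeless graph, so tw(G) ≥ 1. The upper and lower bounds meet at 1, so that is the treewidth.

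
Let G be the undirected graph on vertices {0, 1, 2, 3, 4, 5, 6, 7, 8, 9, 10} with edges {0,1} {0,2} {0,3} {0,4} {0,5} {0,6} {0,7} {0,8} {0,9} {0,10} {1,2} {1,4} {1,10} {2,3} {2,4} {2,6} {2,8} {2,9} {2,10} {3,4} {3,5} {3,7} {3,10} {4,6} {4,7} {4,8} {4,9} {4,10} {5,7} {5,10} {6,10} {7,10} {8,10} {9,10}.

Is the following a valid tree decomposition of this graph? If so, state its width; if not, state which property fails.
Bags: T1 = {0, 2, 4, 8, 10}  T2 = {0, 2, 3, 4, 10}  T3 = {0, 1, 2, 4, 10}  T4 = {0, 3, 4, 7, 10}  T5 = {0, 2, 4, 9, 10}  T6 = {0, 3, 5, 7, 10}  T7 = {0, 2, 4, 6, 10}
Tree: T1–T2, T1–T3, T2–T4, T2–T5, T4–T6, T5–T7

Yes; width 4.

Checking the three conditions: (i) the bags cover all of {0, 1, 2, 3, 4, 5, 6, 7, 8, 9, 10}; (ii) for each edge, some bag contains both endpoints; (iii) the bags containing any fixed vertex form a subtree. All hold, so the decomposition is valid with width 5 − 1 = 4.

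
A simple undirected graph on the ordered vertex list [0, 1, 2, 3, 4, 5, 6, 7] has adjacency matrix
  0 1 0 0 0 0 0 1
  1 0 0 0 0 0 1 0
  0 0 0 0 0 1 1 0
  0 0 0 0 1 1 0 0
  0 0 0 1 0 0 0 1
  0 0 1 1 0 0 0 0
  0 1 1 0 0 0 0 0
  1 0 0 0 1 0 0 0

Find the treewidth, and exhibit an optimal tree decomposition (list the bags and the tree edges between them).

The largest bag has 3 vertices, giving width 2; this decomposition certifies tw(G) ≤ 2. The edges 7–4–3–5–2–6–1–0–7 form a cycle, so G is not a tree and its treewidth is at least 2. Hence tw(G) = 2 exactly.

Treewidth 2.
Bags: B1 = {3, 4, 7}  B2 = {3, 5, 7}  B3 = {2, 5, 7}  B4 = {2, 6, 7}  B5 = {1, 6, 7}  B6 = {0, 1, 7}
Tree: B1–B2, B2–B3, B3–B4, B4–B5, B5–B6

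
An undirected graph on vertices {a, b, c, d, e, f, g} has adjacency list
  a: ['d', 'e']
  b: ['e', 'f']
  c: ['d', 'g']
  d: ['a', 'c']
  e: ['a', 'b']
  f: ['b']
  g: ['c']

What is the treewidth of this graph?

1

A width-1 tree decomposition is:
Bags: B1 = {c, g}  B2 = {c, d}  B3 = {a, d}  B4 = {a, e}  B5 = {b, e}  B6 = {b, f}
Tree: B1–B2, B2–B3, B3–B4, B4–B5, B5–B6
Each bag holds 2 vertices, so the decomposition has width 1, which upper-bounds the treewidth. Any graph with an edge has treewidth ≥ 1, and G has the edge g–c. Combining the bounds, tw(G) = 1.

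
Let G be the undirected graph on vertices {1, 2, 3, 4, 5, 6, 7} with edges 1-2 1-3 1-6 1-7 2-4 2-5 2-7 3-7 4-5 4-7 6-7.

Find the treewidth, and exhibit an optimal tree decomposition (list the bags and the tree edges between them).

Treewidth 2.
One such decomposition:
Bags: B1 = {2, 4, 7}  B2 = {1, 2, 7}  B3 = {1, 6, 7}  B4 = {1, 3, 7}  B5 = {2, 4, 5}
Tree: B1–B2, B2–B3, B3–B4, B1–B5

Every bag has size at most 3, so the width is 3 − 1 = 2 and tw(G) ≤ 2. Conversely, {2, 4, 5} is a clique of size 3, and the vertices of any clique must share a bag in every tree decomposition; so some bag has ≥ 3 vertices and tw(G) ≥ 2. Combining the bounds, tw(G) = 2.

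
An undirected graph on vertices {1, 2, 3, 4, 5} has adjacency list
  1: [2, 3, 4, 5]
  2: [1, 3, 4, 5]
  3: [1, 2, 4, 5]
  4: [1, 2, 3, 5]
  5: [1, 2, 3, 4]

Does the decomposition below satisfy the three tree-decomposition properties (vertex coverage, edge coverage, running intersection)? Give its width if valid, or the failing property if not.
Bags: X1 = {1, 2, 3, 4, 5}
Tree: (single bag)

Yes; width 4.

Vertex coverage: the bags together contain {1, 2, 3, 4, 5}, the full vertex set. Edge coverage: each edge of G has both endpoints in at least one bag. Running intersection: for every vertex, the bags containing it form a connected subtree. All three properties hold, so this is a valid tree decomposition of width max|bag| − 1 = 4, and hence tw(G) ≤ 4.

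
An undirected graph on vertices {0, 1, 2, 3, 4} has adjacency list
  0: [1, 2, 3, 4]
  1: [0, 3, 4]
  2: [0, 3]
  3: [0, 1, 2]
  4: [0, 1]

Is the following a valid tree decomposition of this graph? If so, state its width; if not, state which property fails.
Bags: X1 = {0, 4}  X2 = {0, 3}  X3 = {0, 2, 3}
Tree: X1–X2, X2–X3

No — vertex 1 appears in no bag.

A tree decomposition must satisfy three properties: every vertex lies in some bag; for every edge, both endpoints lie together in some bag; and for every vertex, the bags containing it form a connected subtree. Here vertex 1 appears in no bag, so the decomposition is invalid.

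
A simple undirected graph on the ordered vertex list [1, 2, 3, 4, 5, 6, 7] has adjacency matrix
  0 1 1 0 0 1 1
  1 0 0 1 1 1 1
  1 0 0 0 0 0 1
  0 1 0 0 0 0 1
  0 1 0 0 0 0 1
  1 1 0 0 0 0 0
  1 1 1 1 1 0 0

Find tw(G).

2

A width-2 tree decomposition is:
Bags: B1 = {1, 2, 7}  B2 = {1, 2, 6}  B3 = {1, 3, 7}  B4 = {2, 4, 7}  B5 = {2, 5, 7}
Tree: B1–B2, B1–B3, B1–B4, B1–B5
Each bag holds 3 vertices, so the decomposition has width 2, which upper-bounds the treewidth. Conversely, {1, 2, 6} is a clique of size 3, and the vertices of any clique must share a bag in every tree decomposition; so some bag has ≥ 3 vertices and tw(G) ≥ 2. Combining the bounds, tw(G) = 2.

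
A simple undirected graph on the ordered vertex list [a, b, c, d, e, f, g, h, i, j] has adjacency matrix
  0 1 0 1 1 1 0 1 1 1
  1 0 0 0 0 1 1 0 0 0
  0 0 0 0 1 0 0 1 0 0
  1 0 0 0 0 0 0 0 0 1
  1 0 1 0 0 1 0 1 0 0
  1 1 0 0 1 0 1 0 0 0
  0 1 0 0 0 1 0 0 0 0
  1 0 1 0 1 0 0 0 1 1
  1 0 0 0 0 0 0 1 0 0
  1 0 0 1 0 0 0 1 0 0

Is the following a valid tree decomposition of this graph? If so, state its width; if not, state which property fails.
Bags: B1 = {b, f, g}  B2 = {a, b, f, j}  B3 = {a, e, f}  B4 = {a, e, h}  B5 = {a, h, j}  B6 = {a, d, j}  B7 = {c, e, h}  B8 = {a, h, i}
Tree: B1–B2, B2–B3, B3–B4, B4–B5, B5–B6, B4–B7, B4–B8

No — bags containing vertex j are not connected in the tree.

A tree decomposition must satisfy three properties: every vertex lies in some bag; for every edge, both endpoints lie together in some bag; and for every vertex, the bags containing it form a connected subtree. Here bags containing vertex j are not connected in the tree, so the decomposition is invalid.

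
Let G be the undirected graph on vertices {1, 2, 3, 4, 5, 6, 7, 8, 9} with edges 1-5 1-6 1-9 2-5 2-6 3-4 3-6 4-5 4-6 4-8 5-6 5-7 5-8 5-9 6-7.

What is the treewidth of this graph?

2

A width-2 tree decomposition is:
Bags: B1 = {4, 5, 6}  B2 = {1, 5, 6}  B3 = {3, 4, 6}  B4 = {4, 5, 8}  B5 = {5, 6, 7}  B6 = {2, 5, 6}  B7 = {1, 5, 9}
Tree: B1–B2, B1–B3, B1–B4, B1–B5, B5–B6, B2–B7
Every bag has size at most 3, so the width is 3 − 1 = 2 and tw(G) ≤ 2. For the lower bound, the 3 vertices {3, 4, 6} are pairwise adjacent, and any tree decomposition puts a clique entirely inside one bag — forcing width ≥ 2. Combining the bounds, tw(G) = 2.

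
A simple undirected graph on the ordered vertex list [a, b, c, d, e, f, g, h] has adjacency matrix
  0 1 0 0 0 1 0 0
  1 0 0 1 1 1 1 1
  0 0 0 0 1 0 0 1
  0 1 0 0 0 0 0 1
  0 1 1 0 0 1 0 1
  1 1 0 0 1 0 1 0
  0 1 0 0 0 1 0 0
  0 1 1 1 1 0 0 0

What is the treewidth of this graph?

A width-2 tree decomposition is:
Bags: B1 = {a, b, f}  B2 = {b, f, g}  B3 = {b, e, f}  B4 = {b, e, h}  B5 = {b, d, h}  B6 = {c, e, h}
Tree: B1–B2, B1–B3, B3–B4, B4–B5, B4–B6
Every bag has size at most 3, so the width is 3 − 1 = 2 and tw(G) ≤ 2. Conversely, {c, e, h} is a clique of size 3, and the vertices of any clique must share a bag in every tree decomposition; so some bag has ≥ 3 vertices and tw(G) ≥ 2. The upper and lower bounds meet at 2, so that is the treewidth.

2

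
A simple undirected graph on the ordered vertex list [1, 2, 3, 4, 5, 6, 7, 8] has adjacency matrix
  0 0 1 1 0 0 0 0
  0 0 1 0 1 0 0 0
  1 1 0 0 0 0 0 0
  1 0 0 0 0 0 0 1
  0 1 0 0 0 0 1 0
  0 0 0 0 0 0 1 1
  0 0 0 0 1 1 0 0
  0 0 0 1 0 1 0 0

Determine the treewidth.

A width-2 tree decomposition is:
Bags: B1 = {1, 2, 3}  B2 = {1, 2, 5}  B3 = {1, 5, 7}  B4 = {1, 6, 7}  B5 = {1, 6, 8}  B6 = {1, 4, 8}
Tree: B1–B2, B2–B3, B3–B4, B4–B5, B5–B6
The largest bag has 3 vertices, giving width 2; this decomposition certifies tw(G) ≤ 2. For the lower bound, G contains the cycle 1–3–2–5–7–6–8–4–1, so G is not a forest; only forests have treewidth ≤ 1, hence tw(G) ≥ 2. Hence tw(G) = 2 exactly.

2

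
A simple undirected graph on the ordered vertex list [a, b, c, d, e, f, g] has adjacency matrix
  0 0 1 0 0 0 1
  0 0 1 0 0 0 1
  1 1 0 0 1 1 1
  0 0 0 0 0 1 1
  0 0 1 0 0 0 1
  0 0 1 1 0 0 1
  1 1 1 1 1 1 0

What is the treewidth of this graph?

2

A width-2 tree decomposition is:
Bags: B1 = {c, f, g}  B2 = {d, f, g}  B3 = {a, c, g}  B4 = {b, c, g}  B5 = {c, e, g}
Tree: B1–B2, B1–B3, B3–B4, B1–B5
The largest bag has 3 vertices, giving width 2; this decomposition certifies tw(G) ≤ 2. Conversely, {d, f, g} is a clique of size 3, and the vertices of any clique must share a bag in every tree decomposition; so some bag has ≥ 3 vertices and tw(G) ≥ 2. The upper and lower bounds meet at 2, so that is the treewidth.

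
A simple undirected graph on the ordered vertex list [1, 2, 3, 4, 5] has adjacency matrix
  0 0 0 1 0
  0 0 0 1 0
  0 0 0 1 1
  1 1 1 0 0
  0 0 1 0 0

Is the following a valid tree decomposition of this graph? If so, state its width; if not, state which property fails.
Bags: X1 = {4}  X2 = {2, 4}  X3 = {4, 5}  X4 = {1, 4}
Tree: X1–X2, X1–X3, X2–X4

A tree decomposition must satisfy three properties: every vertex lies in some bag; for every edge, both endpoints lie together in some bag; and for every vertex, the bags containing it form a connected subtree. Here vertex 3 appears in no bag, so the decomposition is invalid.

No — vertex 3 appears in no bag.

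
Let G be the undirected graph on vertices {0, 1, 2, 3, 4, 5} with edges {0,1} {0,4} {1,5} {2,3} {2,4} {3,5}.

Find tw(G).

2

A width-2 tree decomposition is:
Bags: B1 = {2, 3, 5}  B2 = {2, 4, 5}  B3 = {0, 4, 5}  B4 = {0, 1, 5}
Tree: B1–B2, B2–B3, B3–B4
Each bag holds 3 vertices, so the decomposition has width 2, which upper-bounds the treewidth. The edges 5–3–2–4–0–1–5 form a cycle, so G is not a tree and its treewidth is at least 2. Therefore the treewidth is 2.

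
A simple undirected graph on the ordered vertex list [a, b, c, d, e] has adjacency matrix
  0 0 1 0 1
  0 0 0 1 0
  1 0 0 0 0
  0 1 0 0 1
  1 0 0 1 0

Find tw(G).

A width-1 tree decomposition is:
Bags: B1 = {d, e}  B2 = {a, e}  B3 = {a, c}  B4 = {b, d}
Tree: B1–B2, B2–B3, B1–B4
The largest bag has 2 vertices, giving width 1; this decomposition certifies tw(G) ≤ 1. G has an edge, so its treewidth is at least 1. The upper and lower bounds meet at 1, so that is the treewidth.

1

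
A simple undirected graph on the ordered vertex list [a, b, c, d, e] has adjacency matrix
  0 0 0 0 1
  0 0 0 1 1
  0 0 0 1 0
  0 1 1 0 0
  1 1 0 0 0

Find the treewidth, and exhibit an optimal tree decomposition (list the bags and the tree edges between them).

The largest bag has 2 vertices, giving width 1; this decomposition certifies tw(G) ≤ 1. Any graph with an edge has treewidth ≥ 1, and G has the edge a–e. The upper and lower bounds meet at 1, so that is the treewidth.

Treewidth 1.
One optimal decomposition is:
Bags: B1 = {a, e}  B2 = {b, e}  B3 = {b, d}  B4 = {c, d}
Tree: B1–B2, B2–B3, B3–B4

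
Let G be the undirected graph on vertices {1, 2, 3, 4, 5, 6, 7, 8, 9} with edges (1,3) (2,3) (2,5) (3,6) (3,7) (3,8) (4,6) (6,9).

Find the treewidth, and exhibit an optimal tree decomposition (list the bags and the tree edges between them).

Each bag holds 2 vertices, so the decomposition has width 1, which upper-bounds the treewidth. G has an edge, so its treewidth is at least 1. The upper and lower bounds meet at 1, so that is the treewidth.

Treewidth 1.
Bags: B1 = {2, 3}  B2 = {3, 8}  B3 = {3, 6}  B4 = {2, 5}  B5 = {3, 7}  B6 = {4, 6}  B7 = {6, 9}  B8 = {1, 3}
Tree: B1–B2, B1–B3, B1–B4, B1–B5, B3–B6, B6–B7, B2–B8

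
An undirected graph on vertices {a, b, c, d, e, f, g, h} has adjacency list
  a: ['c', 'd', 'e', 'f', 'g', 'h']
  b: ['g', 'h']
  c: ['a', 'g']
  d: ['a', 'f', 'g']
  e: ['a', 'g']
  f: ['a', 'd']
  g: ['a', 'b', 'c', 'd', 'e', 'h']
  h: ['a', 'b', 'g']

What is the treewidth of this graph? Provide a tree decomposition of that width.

Treewidth 2.
Bags: B1 = {a, g, h}  B2 = {a, d, g}  B3 = {b, g, h}  B4 = {a, c, g}  B5 = {a, e, g}  B6 = {a, d, f}
Tree: B1–B2, B1–B3, B1–B4, B2–B5, B2–B6

The largest bag has 3 vertices, giving width 2; this decomposition certifies tw(G) ≤ 2. For the lower bound, the 3 vertices {a, d, g} are pairwise adjacent, and any tree decomposition puts a clique entirely inside one bag — forcing width ≥ 2. Therefore the treewidth is 2.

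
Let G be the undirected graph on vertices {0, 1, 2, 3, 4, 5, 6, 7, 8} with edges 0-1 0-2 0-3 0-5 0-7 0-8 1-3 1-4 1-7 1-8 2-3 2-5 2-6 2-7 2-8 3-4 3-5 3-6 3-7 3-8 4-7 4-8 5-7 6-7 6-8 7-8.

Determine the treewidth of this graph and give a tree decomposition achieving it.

Treewidth 4.
Bags: B1 = {0, 1, 3, 7, 8}  B2 = {0, 2, 3, 7, 8}  B3 = {0, 2, 3, 5, 7}  B4 = {2, 3, 6, 7, 8}  B5 = {1, 3, 4, 7, 8}
Tree: B1–B2, B2–B3, B2–B4, B1–B5

Each bag holds 5 vertices, so the decomposition has width 4, which upper-bounds the treewidth. For the lower bound, the 5 vertices {0, 1, 3, 7, 8} are pairwise adjacent, and any tree decomposition puts a clique entirely inside one bag — forcing width ≥ 4. Hence tw(G) = 4 exactly.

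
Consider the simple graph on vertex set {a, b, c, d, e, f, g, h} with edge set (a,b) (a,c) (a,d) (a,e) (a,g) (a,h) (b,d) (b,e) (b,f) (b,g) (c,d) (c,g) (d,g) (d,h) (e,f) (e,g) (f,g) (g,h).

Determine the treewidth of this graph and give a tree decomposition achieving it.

Treewidth 3.
Bags: B1 = {a, b, d, g}  B2 = {a, b, e, g}  B3 = {b, e, f, g}  B4 = {a, d, g, h}  B5 = {a, c, d, g}
Tree: B1–B2, B2–B3, B1–B4, B4–B5

The largest bag has 4 vertices, giving width 3; this decomposition certifies tw(G) ≤ 3. Conversely, {a, d, g, h} is a clique of size 4, and the vertices of any clique must share a bag in every tree decomposition; so some bag has ≥ 4 vertices and tw(G) ≥ 3. Combining the bounds, tw(G) = 3.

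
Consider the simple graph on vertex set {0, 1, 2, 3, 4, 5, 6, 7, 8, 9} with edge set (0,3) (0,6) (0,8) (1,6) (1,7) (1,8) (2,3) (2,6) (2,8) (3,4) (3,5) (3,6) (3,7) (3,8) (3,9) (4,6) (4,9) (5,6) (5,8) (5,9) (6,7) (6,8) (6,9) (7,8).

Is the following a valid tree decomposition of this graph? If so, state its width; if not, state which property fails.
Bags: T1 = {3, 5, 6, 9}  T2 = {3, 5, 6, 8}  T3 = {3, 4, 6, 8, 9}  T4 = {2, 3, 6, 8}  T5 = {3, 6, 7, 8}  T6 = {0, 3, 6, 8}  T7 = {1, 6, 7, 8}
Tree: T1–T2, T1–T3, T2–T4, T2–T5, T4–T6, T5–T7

No — bags containing vertex 8 are not connected in the tree.

A tree decomposition must satisfy three properties: every vertex lies in some bag; for every edge, both endpoints lie together in some bag; and for every vertex, the bags containing it form a connected subtree. Here bags containing vertex 8 are not connected in the tree, so the decomposition is invalid.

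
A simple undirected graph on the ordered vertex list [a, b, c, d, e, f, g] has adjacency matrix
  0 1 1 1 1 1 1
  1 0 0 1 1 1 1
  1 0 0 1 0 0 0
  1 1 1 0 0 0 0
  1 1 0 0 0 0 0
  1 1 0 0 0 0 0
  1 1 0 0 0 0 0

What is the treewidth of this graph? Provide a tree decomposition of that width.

Each bag holds 3 vertices, so the decomposition has width 2, which upper-bounds the treewidth. Conversely, {a, c, d} is a clique of size 3, and the vertices of any clique must share a bag in every tree decomposition; so some bag has ≥ 3 vertices and tw(G) ≥ 2. Combining the bounds, tw(G) = 2.

Treewidth 2.
One such decomposition:
Bags: B1 = {a, b, e}  B2 = {a, b, f}  B3 = {a, b, g}  B4 = {a, b, d}  B5 = {a, c, d}
Tree: B1–B2, B2–B3, B3–B4, B4–B5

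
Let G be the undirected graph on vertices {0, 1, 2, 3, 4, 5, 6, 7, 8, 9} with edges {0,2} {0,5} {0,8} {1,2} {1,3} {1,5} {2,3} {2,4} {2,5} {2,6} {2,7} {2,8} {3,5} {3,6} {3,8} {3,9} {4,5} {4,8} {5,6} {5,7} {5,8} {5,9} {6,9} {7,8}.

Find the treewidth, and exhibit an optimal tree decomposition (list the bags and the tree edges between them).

Treewidth 3.
One such decomposition:
Bags: B1 = {2, 3, 5, 8}  B2 = {2, 3, 5, 6}  B3 = {3, 5, 6, 9}  B4 = {2, 5, 7, 8}  B5 = {0, 2, 5, 8}  B6 = {2, 4, 5, 8}  B7 = {1, 2, 3, 5}
Tree: B1–B2, B2–B3, B1–B4, B1–B5, B1–B6, B2–B7

The largest bag has 4 vertices, giving width 3; this decomposition certifies tw(G) ≤ 3. For the lower bound, the 4 vertices {3, 5, 6, 9} are pairwise adjacent, and any tree decomposition puts a clique entirely inside one bag — forcing width ≥ 3. The upper and lower bounds meet at 3, so that is the treewidth.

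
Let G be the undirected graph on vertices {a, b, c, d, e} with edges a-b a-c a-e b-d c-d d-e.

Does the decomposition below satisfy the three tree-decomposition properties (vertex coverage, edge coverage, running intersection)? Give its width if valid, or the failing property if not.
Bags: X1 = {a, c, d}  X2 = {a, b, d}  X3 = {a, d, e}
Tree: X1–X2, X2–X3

Yes; width 2.

Checking the three conditions: (i) the bags cover all of {a, b, c, d, e}; (ii) for each edge, some bag contains both endpoints; (iii) the bags containing any fixed vertex form a subtree. All hold, so the decomposition is valid with width 3 − 1 = 2.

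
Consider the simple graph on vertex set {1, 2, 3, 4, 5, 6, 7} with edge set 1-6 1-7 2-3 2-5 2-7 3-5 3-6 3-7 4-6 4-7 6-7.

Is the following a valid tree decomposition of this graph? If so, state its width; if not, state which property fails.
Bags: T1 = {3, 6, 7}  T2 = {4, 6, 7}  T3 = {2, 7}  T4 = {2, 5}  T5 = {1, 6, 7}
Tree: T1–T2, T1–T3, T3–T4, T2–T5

A tree decomposition must satisfy three properties: every vertex lies in some bag; for every edge, both endpoints lie together in some bag; and for every vertex, the bags containing it form a connected subtree. Here edge (3,2) lies in no bag, so the decomposition is invalid.

No — edge (3,2) lies in no bag.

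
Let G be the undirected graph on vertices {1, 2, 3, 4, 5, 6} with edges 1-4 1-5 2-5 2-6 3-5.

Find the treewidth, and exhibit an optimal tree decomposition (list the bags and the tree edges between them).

Treewidth 1.
Bags: B1 = {1, 4}  B2 = {1, 5}  B3 = {3, 5}  B4 = {2, 5}  B5 = {2, 6}
Tree: B1–B2, B2–B3, B3–B4, B4–B5

The largest bag has 2 vertices, giving width 1; this decomposition certifies tw(G) ≤ 1. Since G has at least one edge (e.g. 4–1), it is not an edgeless graph, so tw(G) ≥ 1. Therefore the treewidth is 1.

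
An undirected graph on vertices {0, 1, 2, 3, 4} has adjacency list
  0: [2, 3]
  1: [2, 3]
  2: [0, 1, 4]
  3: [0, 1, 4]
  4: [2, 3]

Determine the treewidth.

A width-2 tree decomposition is:
Bags: B1 = {2, 3, 4}  B2 = {1, 2, 3}  B3 = {0, 2, 3}
Tree: B1–B2, B2–B3
Every bag has size at most 3, so the width is 3 − 1 = 2 and tw(G) ≤ 2. Since 4–3–1–2–4 is a cycle in G, G is not acyclic. Forests are exactly the graphs of treewidth ≤ 1, so tw(G) ≥ 2. Combining the bounds, tw(G) = 2.

2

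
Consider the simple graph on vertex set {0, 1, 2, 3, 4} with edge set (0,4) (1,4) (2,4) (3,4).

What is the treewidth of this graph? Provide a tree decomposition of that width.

Treewidth 1.
One optimal decomposition is:
Bags: B1 = {1, 4}  B2 = {0, 4}  B3 = {2, 4}  B4 = {3, 4}
Tree: B1–B2, B2–B3, B3–B4

The largest bag has 2 vertices, giving width 1; this decomposition certifies tw(G) ≤ 1. Since G has at least one edge (e.g. 4–1), it is not an edgeless graph, so tw(G) ≥ 1. Hence tw(G) = 1 exactly.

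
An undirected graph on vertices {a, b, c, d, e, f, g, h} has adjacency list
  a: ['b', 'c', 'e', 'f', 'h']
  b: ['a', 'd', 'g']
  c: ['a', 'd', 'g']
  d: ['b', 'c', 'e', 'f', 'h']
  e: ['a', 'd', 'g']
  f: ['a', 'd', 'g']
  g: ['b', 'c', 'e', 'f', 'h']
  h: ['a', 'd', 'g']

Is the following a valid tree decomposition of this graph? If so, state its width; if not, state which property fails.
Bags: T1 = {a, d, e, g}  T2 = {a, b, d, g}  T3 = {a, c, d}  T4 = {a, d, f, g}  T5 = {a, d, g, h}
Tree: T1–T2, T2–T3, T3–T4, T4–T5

No — edge (g,c) lies in no bag.

A tree decomposition must satisfy three properties: every vertex lies in some bag; for every edge, both endpoints lie together in some bag; and for every vertex, the bags containing it form a connected subtree. Here edge (g,c) lies in no bag, so the decomposition is invalid.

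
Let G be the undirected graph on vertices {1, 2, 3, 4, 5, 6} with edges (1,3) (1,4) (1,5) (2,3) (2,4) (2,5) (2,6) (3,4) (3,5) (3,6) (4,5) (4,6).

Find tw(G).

3

A width-3 tree decomposition is:
Bags: B1 = {2, 3, 4, 5}  B2 = {2, 3, 4, 6}  B3 = {1, 3, 4, 5}
Tree: B1–B2, B1–B3
Each bag holds 4 vertices, so the decomposition has width 3, which upper-bounds the treewidth. Conversely, {1, 3, 4, 5} is a clique of size 4, and the vertices of any clique must share a bag in every tree decomposition; so some bag has ≥ 4 vertices and tw(G) ≥ 3. Combining the bounds, tw(G) = 3.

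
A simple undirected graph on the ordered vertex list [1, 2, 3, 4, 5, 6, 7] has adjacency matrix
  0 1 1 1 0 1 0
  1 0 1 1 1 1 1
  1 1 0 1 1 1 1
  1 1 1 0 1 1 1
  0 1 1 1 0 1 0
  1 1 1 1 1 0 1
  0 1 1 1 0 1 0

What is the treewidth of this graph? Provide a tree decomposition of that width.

Each bag holds 5 vertices, so the decomposition has width 4, which upper-bounds the treewidth. For the lower bound, the 5 vertices {1, 2, 3, 4, 6} are pairwise adjacent, and any tree decomposition puts a clique entirely inside one bag — forcing width ≥ 4. Therefore the treewidth is 4.

Treewidth 4.
One optimal decomposition is:
Bags: B1 = {2, 3, 4, 5, 6}  B2 = {1, 2, 3, 4, 6}  B3 = {2, 3, 4, 6, 7}
Tree: B1–B2, B2–B3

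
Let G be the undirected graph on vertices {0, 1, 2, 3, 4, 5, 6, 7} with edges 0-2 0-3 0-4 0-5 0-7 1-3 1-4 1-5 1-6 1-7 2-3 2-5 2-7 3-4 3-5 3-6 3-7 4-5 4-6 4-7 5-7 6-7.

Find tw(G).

4

A width-4 tree decomposition is:
Bags: B1 = {1, 3, 4, 5, 7}  B2 = {0, 3, 4, 5, 7}  B3 = {0, 2, 3, 5, 7}  B4 = {1, 3, 4, 6, 7}
Tree: B1–B2, B2–B3, B1–B4
Every bag has size at most 5, so the width is 5 − 1 = 4 and tw(G) ≤ 4. On the other hand G contains the 5-clique {0, 2, 3, 5, 7}. A clique must lie in a single bag of any decomposition, so no decomposition can have width below 4. Combining the bounds, tw(G) = 4.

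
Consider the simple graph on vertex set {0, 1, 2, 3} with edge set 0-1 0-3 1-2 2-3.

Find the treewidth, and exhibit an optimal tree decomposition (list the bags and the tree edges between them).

Treewidth 2.
One optimal decomposition is:
Bags: B1 = {0, 2, 3}  B2 = {0, 1, 2}
Tree: B1–B2

The largest bag has 3 vertices, giving width 2; this decomposition certifies tw(G) ≤ 2. For the lower bound, G contains the cycle 2–3–0–1–2, so G is not a forest; only forests have treewidth ≤ 1, hence tw(G) ≥ 2. Hence tw(G) = 2 exactly.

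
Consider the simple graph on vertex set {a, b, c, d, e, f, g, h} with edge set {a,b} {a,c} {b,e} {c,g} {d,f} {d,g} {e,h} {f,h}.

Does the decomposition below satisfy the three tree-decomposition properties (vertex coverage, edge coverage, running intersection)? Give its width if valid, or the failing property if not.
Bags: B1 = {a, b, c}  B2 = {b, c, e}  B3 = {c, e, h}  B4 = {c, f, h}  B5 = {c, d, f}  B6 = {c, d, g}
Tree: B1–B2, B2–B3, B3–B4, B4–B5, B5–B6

Checking the three conditions: (i) the bags cover all of {a, b, c, d, e, f, g, h}; (ii) for each edge, some bag contains both endpoints; (iii) the bags containing any fixed vertex form a subtree. All hold, so the decomposition is valid with width 3 − 1 = 2.

Yes; width 2.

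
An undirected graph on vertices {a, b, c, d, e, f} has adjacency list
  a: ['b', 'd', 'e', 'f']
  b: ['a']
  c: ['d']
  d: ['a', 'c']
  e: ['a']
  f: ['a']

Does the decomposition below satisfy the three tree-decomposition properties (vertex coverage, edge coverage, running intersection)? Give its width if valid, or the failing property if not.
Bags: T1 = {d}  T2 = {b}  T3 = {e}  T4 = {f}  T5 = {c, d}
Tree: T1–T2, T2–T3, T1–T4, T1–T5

A tree decomposition must satisfy three properties: every vertex lies in some bag; for every edge, both endpoints lie together in some bag; and for every vertex, the bags containing it form a connected subtree. Here vertex a appears in no bag, so the decomposition is invalid.

No — vertex a appears in no bag.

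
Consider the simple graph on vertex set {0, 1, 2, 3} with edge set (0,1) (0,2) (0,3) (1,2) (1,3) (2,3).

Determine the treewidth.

A width-3 tree decomposition is:
Bags: B1 = {0, 1, 2, 3}
Tree: (single bag)
A single bag containing all 4 vertices is trivially a valid decomposition of width 3. On the other hand G contains the 4-clique {0, 1, 2, 3}. A clique must lie in a single bag of any decomposition, so no decomposition can have width below 3. Therefore the treewidth is 3.

3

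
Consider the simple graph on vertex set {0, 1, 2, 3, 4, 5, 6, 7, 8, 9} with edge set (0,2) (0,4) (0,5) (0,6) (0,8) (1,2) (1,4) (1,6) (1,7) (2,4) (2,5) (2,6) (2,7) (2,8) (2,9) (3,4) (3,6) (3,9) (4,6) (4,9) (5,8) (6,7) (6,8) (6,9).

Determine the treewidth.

A width-3 tree decomposition is:
Bags: B1 = {0, 2, 6, 8}  B2 = {0, 2, 4, 6}  B3 = {0, 2, 5, 8}  B4 = {1, 2, 4, 6}  B5 = {1, 2, 6, 7}  B6 = {2, 4, 6, 9}  B7 = {3, 4, 6, 9}
Tree: B1–B2, B1–B3, B2–B4, B4–B5, B4–B6, B6–B7
The largest bag has 4 vertices, giving width 3; this decomposition certifies tw(G) ≤ 3. On the other hand G contains the 4-clique {0, 2, 5, 8}. A clique must lie in a single bag of any decomposition, so no decomposition can have width below 3. Therefore the treewidth is 3.

3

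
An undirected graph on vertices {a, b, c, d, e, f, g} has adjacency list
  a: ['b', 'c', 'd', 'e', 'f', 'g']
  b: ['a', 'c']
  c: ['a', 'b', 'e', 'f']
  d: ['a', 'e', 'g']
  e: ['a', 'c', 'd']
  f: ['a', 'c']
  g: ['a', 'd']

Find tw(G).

2

A width-2 tree decomposition is:
Bags: B1 = {a, b, c}  B2 = {a, c, e}  B3 = {a, d, e}  B4 = {a, c, f}  B5 = {a, d, g}
Tree: B1–B2, B2–B3, B1–B4, B3–B5
Every bag has size at most 3, so the width is 3 − 1 = 2 and tw(G) ≤ 2. For the lower bound, the 3 vertices {a, d, g} are pairwise adjacent, and any tree decomposition puts a clique entirely inside one bag — forcing width ≥ 2. Hence tw(G) = 2 exactly.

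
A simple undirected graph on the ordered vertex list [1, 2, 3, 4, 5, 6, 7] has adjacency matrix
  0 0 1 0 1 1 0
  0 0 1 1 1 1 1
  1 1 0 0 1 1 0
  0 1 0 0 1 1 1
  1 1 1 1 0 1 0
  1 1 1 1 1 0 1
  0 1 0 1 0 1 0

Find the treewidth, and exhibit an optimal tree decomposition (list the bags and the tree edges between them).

Treewidth 3.
One such decomposition:
Bags: B1 = {2, 3, 5, 6}  B2 = {2, 4, 5, 6}  B3 = {1, 3, 5, 6}  B4 = {2, 4, 6, 7}
Tree: B1–B2, B1–B3, B2–B4

The largest bag has 4 vertices, giving width 3; this decomposition certifies tw(G) ≤ 3. Conversely, {1, 3, 5, 6} is a clique of size 4, and the vertices of any clique must share a bag in every tree decomposition; so some bag has ≥ 4 vertices and tw(G) ≥ 3. The upper and lower bounds meet at 3, so that is the treewidth.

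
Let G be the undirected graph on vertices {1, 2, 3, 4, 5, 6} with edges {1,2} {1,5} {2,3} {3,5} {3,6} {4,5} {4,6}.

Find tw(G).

A width-2 tree decomposition is:
Bags: B1 = {4, 5, 6}  B2 = {3, 5, 6}  B3 = {1, 3, 5}  B4 = {1, 2, 3}
Tree: B1–B2, B2–B3, B3–B4
Every bag has size at most 3, so the width is 3 − 1 = 2 and tw(G) ≤ 2. For the lower bound, G contains the cycle 4–6–3–5–4, so G is not a forest; only forests have treewidth ≤ 1, hence tw(G) ≥ 2. Therefore the treewidth is 2.

2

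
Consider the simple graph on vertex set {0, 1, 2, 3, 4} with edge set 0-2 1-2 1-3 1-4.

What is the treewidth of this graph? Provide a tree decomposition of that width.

Treewidth 1.
Bags: B1 = {0, 2}  B2 = {1, 2}  B3 = {1, 4}  B4 = {1, 3}
Tree: B1–B2, B2–B3, B3–B4

Each bag holds 2 vertices, so the decomposition has width 1, which upper-bounds the treewidth. G has an edge, so its treewidth is at least 1. The upper and lower bounds meet at 1, so that is the treewidth.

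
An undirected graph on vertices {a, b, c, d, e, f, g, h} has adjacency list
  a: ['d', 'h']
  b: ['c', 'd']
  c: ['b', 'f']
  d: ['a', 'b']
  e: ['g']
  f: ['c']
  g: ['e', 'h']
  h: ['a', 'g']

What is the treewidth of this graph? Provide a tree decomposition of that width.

Treewidth 1.
One such decomposition:
Bags: B1 = {e, g}  B2 = {g, h}  B3 = {a, h}  B4 = {a, d}  B5 = {b, d}  B6 = {b, c}  B7 = {c, f}
Tree: B1–B2, B2–B3, B3–B4, B4–B5, B5–B6, B6–B7

The largest bag has 2 vertices, giving width 1; this decomposition certifies tw(G) ≤ 1. Any graph with an edge has treewidth ≥ 1, and G has the edge e–g. Hence tw(G) = 1 exactly.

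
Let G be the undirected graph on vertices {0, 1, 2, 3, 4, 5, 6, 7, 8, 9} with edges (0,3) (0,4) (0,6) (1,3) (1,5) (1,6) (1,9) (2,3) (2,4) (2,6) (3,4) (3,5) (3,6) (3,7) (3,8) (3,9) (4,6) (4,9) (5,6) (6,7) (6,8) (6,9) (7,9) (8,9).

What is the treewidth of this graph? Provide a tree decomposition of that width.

Each bag holds 4 vertices, so the decomposition has width 3, which upper-bounds the treewidth. On the other hand G contains the 4-clique {0, 3, 4, 6}. A clique must lie in a single bag of any decomposition, so no decomposition can have width below 3. Therefore the treewidth is 3.

Treewidth 3.
Bags: B1 = {0, 3, 4, 6}  B2 = {3, 4, 6, 9}  B3 = {1, 3, 6, 9}  B4 = {2, 3, 4, 6}  B5 = {1, 3, 5, 6}  B6 = {3, 6, 8, 9}  B7 = {3, 6, 7, 9}
Tree: B1–B2, B2–B3, B1–B4, B3–B5, B3–B6, B2–B7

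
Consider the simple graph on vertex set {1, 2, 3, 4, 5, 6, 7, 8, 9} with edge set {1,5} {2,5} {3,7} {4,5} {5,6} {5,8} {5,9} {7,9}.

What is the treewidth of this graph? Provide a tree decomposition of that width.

Treewidth 1.
One such decomposition:
Bags: B1 = {5, 9}  B2 = {4, 5}  B3 = {7, 9}  B4 = {1, 5}  B5 = {5, 6}  B6 = {3, 7}  B7 = {2, 5}  B8 = {5, 8}
Tree: B1–B2, B1–B3, B1–B4, B2–B5, B3–B6, B5–B7, B4–B8

Every bag has size at most 2, so the width is 2 − 1 = 1 and tw(G) ≤ 1. Since G has at least one edge (e.g. 9–5), it is not an edgeless graph, so tw(G) ≥ 1. Hence tw(G) = 1 exactly.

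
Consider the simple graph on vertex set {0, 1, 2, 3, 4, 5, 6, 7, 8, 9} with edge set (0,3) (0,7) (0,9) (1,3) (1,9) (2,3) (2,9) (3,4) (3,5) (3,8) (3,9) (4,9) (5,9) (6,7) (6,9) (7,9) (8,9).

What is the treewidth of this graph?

2

A width-2 tree decomposition is:
Bags: B1 = {2, 3, 9}  B2 = {0, 3, 9}  B3 = {3, 8, 9}  B4 = {0, 7, 9}  B5 = {6, 7, 9}  B6 = {3, 5, 9}  B7 = {1, 3, 9}  B8 = {3, 4, 9}
Tree: B1–B2, B1–B3, B2–B4, B4–B5, B2–B6, B3–B7, B6–B8
The largest bag has 3 vertices, giving width 2; this decomposition certifies tw(G) ≤ 2. For the lower bound, the 3 vertices {0, 3, 9} are pairwise adjacent, and any tree decomposition puts a clique entirely inside one bag — forcing width ≥ 2. Therefore the treewidth is 2.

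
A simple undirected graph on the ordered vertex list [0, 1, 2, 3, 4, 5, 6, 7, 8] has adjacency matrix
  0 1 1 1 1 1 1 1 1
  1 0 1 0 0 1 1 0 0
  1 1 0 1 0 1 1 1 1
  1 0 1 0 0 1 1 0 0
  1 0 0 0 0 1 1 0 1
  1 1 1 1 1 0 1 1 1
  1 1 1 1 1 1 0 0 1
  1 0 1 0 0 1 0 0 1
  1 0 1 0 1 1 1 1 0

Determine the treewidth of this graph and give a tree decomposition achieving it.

The largest bag has 5 vertices, giving width 4; this decomposition certifies tw(G) ≤ 4. For the lower bound, the 5 vertices {0, 2, 5, 6, 8} are pairwise adjacent, and any tree decomposition puts a clique entirely inside one bag — forcing width ≥ 4. Therefore the treewidth is 4.

Treewidth 4.
One such decomposition:
Bags: B1 = {0, 2, 5, 6, 8}  B2 = {0, 1, 2, 5, 6}  B3 = {0, 2, 5, 7, 8}  B4 = {0, 2, 3, 5, 6}  B5 = {0, 4, 5, 6, 8}
Tree: B1–B2, B1–B3, B2–B4, B1–B5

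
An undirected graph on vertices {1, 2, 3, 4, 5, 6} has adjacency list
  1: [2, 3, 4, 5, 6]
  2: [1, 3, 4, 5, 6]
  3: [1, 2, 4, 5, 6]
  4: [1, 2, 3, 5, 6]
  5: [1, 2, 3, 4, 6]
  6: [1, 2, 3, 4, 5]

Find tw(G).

A width-5 tree decomposition is:
Bags: B1 = {1, 2, 3, 4, 5, 6}
Tree: (single bag)
A single bag containing all 6 vertices is trivially a valid decomposition of width 5. Conversely, {1, 2, 3, 4, 5, 6} is a clique of size 6, and the vertices of any clique must share a bag in every tree decomposition; so some bag has ≥ 6 vertices and tw(G) ≥ 5. The upper and lower bounds meet at 5, so that is the treewidth.

5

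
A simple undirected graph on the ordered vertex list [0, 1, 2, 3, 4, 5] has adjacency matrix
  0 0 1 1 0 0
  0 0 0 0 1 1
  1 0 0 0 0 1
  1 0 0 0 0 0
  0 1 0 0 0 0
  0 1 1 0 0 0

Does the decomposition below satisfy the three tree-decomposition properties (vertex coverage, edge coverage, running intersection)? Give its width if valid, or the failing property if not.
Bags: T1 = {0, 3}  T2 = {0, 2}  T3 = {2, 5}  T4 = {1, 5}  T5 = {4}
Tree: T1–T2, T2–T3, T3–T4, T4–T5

No — edge (1,4) lies in no bag.

A tree decomposition must satisfy three properties: every vertex lies in some bag; for every edge, both endpoints lie together in some bag; and for every vertex, the bags containing it form a connected subtree. Here edge (1,4) lies in no bag, so the decomposition is invalid.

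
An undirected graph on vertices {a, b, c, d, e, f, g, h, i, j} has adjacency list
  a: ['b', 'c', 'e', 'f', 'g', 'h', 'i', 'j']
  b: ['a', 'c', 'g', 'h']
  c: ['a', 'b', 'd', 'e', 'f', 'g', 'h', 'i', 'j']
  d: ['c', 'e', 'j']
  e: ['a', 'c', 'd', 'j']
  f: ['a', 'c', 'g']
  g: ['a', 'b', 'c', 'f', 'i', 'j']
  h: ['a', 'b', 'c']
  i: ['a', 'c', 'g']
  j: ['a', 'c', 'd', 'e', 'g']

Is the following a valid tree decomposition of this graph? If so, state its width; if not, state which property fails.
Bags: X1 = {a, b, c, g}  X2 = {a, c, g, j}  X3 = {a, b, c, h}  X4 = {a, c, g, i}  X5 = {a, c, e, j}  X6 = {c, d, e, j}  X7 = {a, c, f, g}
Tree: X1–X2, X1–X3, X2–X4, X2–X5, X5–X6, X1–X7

Yes; width 3.

Checking the three conditions: (i) the bags cover all of {a, b, c, d, e, f, g, h, i, j}; (ii) for each edge, some bag contains both endpoints; (iii) the bags containing any fixed vertex form a subtree. All hold, so the decomposition is valid with width 4 − 1 = 3.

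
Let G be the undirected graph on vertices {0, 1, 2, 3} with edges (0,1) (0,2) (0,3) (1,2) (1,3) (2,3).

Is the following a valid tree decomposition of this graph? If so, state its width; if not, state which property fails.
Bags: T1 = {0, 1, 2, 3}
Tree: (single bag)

Yes; width 3.

Vertex coverage: the bags together contain {0, 1, 2, 3}, the full vertex set. Edge coverage: each edge of G has both endpoints in at least one bag. Running intersection: for every vertex, the bags containing it form a connected subtree. All three properties hold, so this is a valid tree decomposition of width max|bag| − 1 = 3, and hence tw(G) ≤ 3.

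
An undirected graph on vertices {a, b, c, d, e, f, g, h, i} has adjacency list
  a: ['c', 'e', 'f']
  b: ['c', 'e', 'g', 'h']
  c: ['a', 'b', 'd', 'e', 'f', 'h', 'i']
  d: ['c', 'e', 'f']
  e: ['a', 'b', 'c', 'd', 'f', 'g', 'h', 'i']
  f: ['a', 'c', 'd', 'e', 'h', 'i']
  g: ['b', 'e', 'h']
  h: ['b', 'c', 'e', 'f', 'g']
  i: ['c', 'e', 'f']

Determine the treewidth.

3

A width-3 tree decomposition is:
Bags: B1 = {b, c, e, h}  B2 = {c, e, f, h}  B3 = {c, e, f, i}  B4 = {b, e, g, h}  B5 = {c, d, e, f}  B6 = {a, c, e, f}
Tree: B1–B2, B2–B3, B1–B4, B3–B5, B3–B6
Every bag has size at most 4, so the width is 4 − 1 = 3 and tw(G) ≤ 3. Conversely, {b, e, g, h} is a clique of size 4, and the vertices of any clique must share a bag in every tree decomposition; so some bag has ≥ 4 vertices and tw(G) ≥ 3. Therefore the treewidth is 3.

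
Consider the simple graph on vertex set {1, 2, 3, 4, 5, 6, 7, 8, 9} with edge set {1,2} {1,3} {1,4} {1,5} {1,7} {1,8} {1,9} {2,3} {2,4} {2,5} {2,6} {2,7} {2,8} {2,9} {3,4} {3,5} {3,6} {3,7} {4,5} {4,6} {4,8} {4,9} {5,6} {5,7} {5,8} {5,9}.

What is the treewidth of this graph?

4

A width-4 tree decomposition is:
Bags: B1 = {1, 2, 3, 4, 5}  B2 = {1, 2, 3, 5, 7}  B3 = {1, 2, 4, 5, 8}  B4 = {1, 2, 4, 5, 9}  B5 = {2, 3, 4, 5, 6}
Tree: B1–B2, B1–B3, B3–B4, B1–B5
Each bag holds 5 vertices, so the decomposition has width 4, which upper-bounds the treewidth. On the other hand G contains the 5-clique {1, 2, 4, 5, 8}. A clique must lie in a single bag of any decomposition, so no decomposition can have width below 4. The upper and lower bounds meet at 4, so that is the treewidth.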